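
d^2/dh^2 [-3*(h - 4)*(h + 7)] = -6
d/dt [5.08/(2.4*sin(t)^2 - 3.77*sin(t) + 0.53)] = (19.1516 - 24.384*sin(t))*cos(t)/(2.4*sin(t)^2 - 3.77*sin(t) + 0.53)^2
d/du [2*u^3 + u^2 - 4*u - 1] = 6*u^2 + 2*u - 4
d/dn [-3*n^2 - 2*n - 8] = -6*n - 2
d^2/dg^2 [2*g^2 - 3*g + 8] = 4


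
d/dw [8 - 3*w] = -3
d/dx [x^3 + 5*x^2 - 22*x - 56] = 3*x^2 + 10*x - 22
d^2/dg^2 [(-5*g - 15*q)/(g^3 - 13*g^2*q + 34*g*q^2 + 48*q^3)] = 10*(-(g + 3*q)*(3*g^2 - 26*g*q + 34*q^2)^2 + (3*g^2 - 26*g*q + 34*q^2 + (g + 3*q)*(3*g - 13*q))*(g^3 - 13*g^2*q + 34*g*q^2 + 48*q^3))/(g^3 - 13*g^2*q + 34*g*q^2 + 48*q^3)^3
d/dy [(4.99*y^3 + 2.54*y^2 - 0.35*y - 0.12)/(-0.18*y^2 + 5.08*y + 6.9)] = (-0.8982*y^4 + 50.6984*y^3 + 116.1332*y^2 + 35.0088*y - 1.8054)/(0.0324*y^4 - 1.8288*y^3 + 23.3224*y^2 + 70.104*y + 47.61)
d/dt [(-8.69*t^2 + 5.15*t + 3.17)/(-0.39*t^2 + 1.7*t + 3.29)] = (-12.7645*t^2 - 54.7076*t + 11.5545)/(0.1521*t^4 - 1.326*t^3 + 0.323799999999999*t^2 + 11.186*t + 10.8241)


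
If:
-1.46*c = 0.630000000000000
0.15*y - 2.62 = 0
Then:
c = -0.43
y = 17.47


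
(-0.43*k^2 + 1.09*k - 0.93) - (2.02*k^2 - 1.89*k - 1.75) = -2.45*k^2 + 2.98*k + 0.82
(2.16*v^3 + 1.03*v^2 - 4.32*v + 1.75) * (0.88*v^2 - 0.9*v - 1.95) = 1.9008*v^5 - 1.0376*v^4 - 8.9406*v^3 + 3.4195*v^2 + 6.849*v - 3.4125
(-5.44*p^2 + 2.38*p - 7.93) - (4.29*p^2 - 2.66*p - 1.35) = -9.73*p^2 + 5.04*p - 6.58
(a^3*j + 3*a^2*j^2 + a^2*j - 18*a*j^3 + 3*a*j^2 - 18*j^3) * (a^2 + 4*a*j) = a^5*j + 7*a^4*j^2 + a^4*j - 6*a^3*j^3 + 7*a^3*j^2 - 72*a^2*j^4 - 6*a^2*j^3 - 72*a*j^4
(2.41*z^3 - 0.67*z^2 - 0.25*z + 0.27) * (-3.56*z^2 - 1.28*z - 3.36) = -8.5796*z^5 - 0.6996*z^4 - 6.35*z^3 + 1.61*z^2 + 0.4944*z - 0.9072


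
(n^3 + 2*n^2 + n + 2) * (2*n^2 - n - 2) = 2*n^5 + 3*n^4 - 2*n^3 - n^2 - 4*n - 4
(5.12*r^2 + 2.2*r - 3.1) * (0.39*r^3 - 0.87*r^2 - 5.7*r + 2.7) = 1.9968*r^5 - 3.5964*r^4 - 32.307*r^3 + 3.981*r^2 + 23.61*r - 8.37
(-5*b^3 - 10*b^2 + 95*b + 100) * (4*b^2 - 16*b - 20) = -20*b^5 + 40*b^4 + 640*b^3 - 920*b^2 - 3500*b - 2000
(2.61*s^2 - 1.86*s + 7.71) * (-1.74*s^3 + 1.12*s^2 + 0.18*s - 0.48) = -4.5414*s^5 + 6.1596*s^4 - 15.0288*s^3 + 7.0476*s^2 + 2.2806*s - 3.7008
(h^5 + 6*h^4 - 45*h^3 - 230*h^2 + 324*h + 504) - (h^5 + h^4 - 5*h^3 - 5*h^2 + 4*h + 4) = 5*h^4 - 40*h^3 - 225*h^2 + 320*h + 500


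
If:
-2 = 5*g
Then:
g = -2/5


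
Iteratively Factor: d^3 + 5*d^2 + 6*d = (d)*(d^2 + 5*d + 6) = d*(d + 2)*(d + 3)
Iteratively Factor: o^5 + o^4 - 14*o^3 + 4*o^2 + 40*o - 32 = (o - 2)*(o^4 + 3*o^3 - 8*o^2 - 12*o + 16) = (o - 2)*(o + 4)*(o^3 - o^2 - 4*o + 4) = (o - 2)*(o + 2)*(o + 4)*(o^2 - 3*o + 2) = (o - 2)^2*(o + 2)*(o + 4)*(o - 1)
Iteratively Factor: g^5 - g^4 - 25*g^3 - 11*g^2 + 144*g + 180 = (g + 2)*(g^4 - 3*g^3 - 19*g^2 + 27*g + 90) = (g - 3)*(g + 2)*(g^3 - 19*g - 30) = (g - 3)*(g + 2)^2*(g^2 - 2*g - 15) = (g - 3)*(g + 2)^2*(g + 3)*(g - 5)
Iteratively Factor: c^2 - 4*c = (c)*(c - 4)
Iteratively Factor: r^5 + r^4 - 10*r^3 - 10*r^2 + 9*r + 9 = (r - 3)*(r^4 + 4*r^3 + 2*r^2 - 4*r - 3) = (r - 3)*(r + 3)*(r^3 + r^2 - r - 1) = (r - 3)*(r + 1)*(r + 3)*(r^2 - 1) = (r - 3)*(r - 1)*(r + 1)*(r + 3)*(r + 1)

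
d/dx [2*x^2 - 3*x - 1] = 4*x - 3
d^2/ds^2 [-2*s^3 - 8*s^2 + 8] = -12*s - 16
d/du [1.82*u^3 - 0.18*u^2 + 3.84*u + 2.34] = 5.46*u^2 - 0.36*u + 3.84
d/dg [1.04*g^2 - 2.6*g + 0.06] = 2.08*g - 2.6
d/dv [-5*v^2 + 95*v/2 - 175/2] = 95/2 - 10*v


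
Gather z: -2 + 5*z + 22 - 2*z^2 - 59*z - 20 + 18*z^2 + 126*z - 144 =16*z^2 + 72*z - 144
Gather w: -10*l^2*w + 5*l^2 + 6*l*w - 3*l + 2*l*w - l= 5*l^2 - 4*l + w*(-10*l^2 + 8*l)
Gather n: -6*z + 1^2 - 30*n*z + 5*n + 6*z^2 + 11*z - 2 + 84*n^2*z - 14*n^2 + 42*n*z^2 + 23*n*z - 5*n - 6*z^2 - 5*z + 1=n^2*(84*z - 14) + n*(42*z^2 - 7*z)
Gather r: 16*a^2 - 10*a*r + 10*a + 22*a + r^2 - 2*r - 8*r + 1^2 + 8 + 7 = 16*a^2 + 32*a + r^2 + r*(-10*a - 10) + 16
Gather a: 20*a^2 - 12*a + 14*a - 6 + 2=20*a^2 + 2*a - 4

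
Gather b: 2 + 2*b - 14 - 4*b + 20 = 8 - 2*b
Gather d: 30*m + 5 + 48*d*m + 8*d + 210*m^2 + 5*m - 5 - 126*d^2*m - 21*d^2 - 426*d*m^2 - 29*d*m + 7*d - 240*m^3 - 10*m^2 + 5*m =d^2*(-126*m - 21) + d*(-426*m^2 + 19*m + 15) - 240*m^3 + 200*m^2 + 40*m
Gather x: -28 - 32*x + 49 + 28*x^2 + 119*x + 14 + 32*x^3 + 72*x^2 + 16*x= 32*x^3 + 100*x^2 + 103*x + 35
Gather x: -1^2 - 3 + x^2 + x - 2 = x^2 + x - 6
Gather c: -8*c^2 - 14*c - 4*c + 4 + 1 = -8*c^2 - 18*c + 5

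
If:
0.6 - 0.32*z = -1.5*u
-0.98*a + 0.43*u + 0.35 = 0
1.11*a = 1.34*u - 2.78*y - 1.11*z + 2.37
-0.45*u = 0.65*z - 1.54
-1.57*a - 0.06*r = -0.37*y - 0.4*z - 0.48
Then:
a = 0.40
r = 11.85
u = 0.09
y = -0.18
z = 2.31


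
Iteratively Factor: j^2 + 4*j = (j + 4)*(j)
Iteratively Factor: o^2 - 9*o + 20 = (o - 5)*(o - 4)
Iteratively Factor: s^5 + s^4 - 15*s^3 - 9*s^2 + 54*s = (s - 3)*(s^4 + 4*s^3 - 3*s^2 - 18*s) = (s - 3)*(s + 3)*(s^3 + s^2 - 6*s) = s*(s - 3)*(s + 3)*(s^2 + s - 6) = s*(s - 3)*(s - 2)*(s + 3)*(s + 3)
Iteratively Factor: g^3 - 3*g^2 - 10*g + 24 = (g - 4)*(g^2 + g - 6) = (g - 4)*(g - 2)*(g + 3)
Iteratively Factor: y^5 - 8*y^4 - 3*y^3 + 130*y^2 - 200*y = (y - 5)*(y^4 - 3*y^3 - 18*y^2 + 40*y) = (y - 5)^2*(y^3 + 2*y^2 - 8*y) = y*(y - 5)^2*(y^2 + 2*y - 8) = y*(y - 5)^2*(y + 4)*(y - 2)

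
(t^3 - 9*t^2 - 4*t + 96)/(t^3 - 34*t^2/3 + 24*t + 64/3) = 3*(t + 3)/(3*t + 2)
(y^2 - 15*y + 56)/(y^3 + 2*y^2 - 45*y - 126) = (y - 8)/(y^2 + 9*y + 18)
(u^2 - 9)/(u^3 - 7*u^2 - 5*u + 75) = (u - 3)/(u^2 - 10*u + 25)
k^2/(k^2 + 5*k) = k/(k + 5)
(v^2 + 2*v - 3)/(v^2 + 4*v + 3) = (v - 1)/(v + 1)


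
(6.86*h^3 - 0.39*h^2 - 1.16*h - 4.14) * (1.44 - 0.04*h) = -0.2744*h^4 + 9.894*h^3 - 0.5152*h^2 - 1.5048*h - 5.9616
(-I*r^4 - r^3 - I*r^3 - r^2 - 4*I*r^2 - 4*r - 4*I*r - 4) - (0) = -I*r^4 - r^3 - I*r^3 - r^2 - 4*I*r^2 - 4*r - 4*I*r - 4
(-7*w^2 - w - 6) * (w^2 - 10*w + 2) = -7*w^4 + 69*w^3 - 10*w^2 + 58*w - 12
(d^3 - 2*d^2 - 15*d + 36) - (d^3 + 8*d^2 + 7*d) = -10*d^2 - 22*d + 36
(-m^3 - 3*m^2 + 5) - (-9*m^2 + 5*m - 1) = -m^3 + 6*m^2 - 5*m + 6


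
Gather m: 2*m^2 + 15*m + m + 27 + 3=2*m^2 + 16*m + 30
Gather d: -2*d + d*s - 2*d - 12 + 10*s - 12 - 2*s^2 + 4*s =d*(s - 4) - 2*s^2 + 14*s - 24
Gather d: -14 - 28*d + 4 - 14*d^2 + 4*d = -14*d^2 - 24*d - 10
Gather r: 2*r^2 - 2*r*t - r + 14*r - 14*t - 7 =2*r^2 + r*(13 - 2*t) - 14*t - 7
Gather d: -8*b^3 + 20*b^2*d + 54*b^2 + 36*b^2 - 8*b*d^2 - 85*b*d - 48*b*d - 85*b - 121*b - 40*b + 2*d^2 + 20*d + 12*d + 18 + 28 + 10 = -8*b^3 + 90*b^2 - 246*b + d^2*(2 - 8*b) + d*(20*b^2 - 133*b + 32) + 56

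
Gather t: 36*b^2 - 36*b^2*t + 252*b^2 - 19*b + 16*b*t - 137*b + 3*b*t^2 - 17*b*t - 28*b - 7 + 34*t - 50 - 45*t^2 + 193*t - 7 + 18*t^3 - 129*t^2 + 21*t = 288*b^2 - 184*b + 18*t^3 + t^2*(3*b - 174) + t*(-36*b^2 - b + 248) - 64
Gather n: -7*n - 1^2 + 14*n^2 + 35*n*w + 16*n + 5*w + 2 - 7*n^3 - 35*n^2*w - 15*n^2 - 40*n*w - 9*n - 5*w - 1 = -7*n^3 + n^2*(-35*w - 1) - 5*n*w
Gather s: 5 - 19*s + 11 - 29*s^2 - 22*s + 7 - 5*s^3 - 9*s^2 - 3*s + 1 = -5*s^3 - 38*s^2 - 44*s + 24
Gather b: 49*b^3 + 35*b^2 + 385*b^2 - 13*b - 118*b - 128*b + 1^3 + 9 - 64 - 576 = 49*b^3 + 420*b^2 - 259*b - 630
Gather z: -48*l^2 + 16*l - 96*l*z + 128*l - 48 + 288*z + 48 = -48*l^2 + 144*l + z*(288 - 96*l)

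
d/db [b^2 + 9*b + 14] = 2*b + 9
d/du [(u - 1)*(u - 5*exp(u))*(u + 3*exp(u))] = -2*u^2*exp(u) + 3*u^2 - 30*u*exp(2*u) - 2*u*exp(u) - 2*u + 15*exp(2*u) + 2*exp(u)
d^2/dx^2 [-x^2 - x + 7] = -2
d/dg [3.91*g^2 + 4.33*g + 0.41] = 7.82*g + 4.33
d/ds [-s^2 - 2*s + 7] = -2*s - 2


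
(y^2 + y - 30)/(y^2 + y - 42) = (y^2 + y - 30)/(y^2 + y - 42)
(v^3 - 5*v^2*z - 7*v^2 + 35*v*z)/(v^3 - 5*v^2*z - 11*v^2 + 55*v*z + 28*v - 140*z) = v/(v - 4)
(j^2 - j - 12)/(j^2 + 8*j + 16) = (j^2 - j - 12)/(j^2 + 8*j + 16)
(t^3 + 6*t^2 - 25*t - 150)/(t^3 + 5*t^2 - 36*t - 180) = (t - 5)/(t - 6)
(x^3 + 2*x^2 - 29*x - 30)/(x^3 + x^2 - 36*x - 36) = (x - 5)/(x - 6)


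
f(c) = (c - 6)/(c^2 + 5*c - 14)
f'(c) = (-2*c - 5)*(c - 6)/(c^2 + 5*c - 14)^2 + 1/(c^2 + 5*c - 14) = (c^2 + 5*c - (c - 6)*(2*c + 5) - 14)/(c^2 + 5*c - 14)^2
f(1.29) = 0.80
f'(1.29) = 0.86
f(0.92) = 0.59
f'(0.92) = 0.36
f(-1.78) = 0.39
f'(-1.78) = -0.02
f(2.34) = -1.15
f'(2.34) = 3.83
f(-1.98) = 0.40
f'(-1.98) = -0.03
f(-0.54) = 0.40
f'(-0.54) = 0.03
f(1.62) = 1.34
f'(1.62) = 3.06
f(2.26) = -1.55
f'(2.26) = 6.56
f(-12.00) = -0.26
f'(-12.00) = -0.06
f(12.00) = 0.03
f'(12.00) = 0.00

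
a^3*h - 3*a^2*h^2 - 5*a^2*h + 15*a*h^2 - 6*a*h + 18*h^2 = (a - 6)*(a - 3*h)*(a*h + h)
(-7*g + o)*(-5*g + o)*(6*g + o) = 210*g^3 - 37*g^2*o - 6*g*o^2 + o^3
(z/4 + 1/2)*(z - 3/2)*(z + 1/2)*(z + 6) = z^4/4 + 7*z^3/4 + 13*z^2/16 - 9*z/2 - 9/4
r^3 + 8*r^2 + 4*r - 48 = (r - 2)*(r + 4)*(r + 6)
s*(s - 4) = s^2 - 4*s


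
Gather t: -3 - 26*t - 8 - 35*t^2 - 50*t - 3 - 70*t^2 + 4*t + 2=-105*t^2 - 72*t - 12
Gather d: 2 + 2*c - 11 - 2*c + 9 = 0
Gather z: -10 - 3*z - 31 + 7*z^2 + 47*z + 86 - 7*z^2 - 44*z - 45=0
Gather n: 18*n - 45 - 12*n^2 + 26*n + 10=-12*n^2 + 44*n - 35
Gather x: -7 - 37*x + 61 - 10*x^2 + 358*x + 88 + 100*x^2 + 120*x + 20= 90*x^2 + 441*x + 162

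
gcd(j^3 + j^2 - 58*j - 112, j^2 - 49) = j + 7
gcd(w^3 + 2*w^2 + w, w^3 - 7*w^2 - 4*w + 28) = 1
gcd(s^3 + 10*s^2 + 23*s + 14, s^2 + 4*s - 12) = 1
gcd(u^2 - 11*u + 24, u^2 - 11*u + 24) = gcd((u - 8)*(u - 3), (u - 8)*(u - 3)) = u^2 - 11*u + 24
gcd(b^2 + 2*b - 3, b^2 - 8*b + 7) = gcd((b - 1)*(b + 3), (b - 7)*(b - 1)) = b - 1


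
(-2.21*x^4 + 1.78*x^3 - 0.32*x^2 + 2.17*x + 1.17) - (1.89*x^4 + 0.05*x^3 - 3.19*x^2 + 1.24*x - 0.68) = -4.1*x^4 + 1.73*x^3 + 2.87*x^2 + 0.93*x + 1.85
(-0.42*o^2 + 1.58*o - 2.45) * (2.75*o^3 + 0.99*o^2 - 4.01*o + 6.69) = -1.155*o^5 + 3.9292*o^4 - 3.4891*o^3 - 11.5711*o^2 + 20.3947*o - 16.3905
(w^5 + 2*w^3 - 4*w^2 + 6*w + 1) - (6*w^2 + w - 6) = w^5 + 2*w^3 - 10*w^2 + 5*w + 7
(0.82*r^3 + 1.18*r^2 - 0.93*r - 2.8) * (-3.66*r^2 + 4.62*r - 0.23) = -3.0012*r^5 - 0.5304*r^4 + 8.6668*r^3 + 5.68*r^2 - 12.7221*r + 0.644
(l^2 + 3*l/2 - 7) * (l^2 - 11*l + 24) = l^4 - 19*l^3/2 + l^2/2 + 113*l - 168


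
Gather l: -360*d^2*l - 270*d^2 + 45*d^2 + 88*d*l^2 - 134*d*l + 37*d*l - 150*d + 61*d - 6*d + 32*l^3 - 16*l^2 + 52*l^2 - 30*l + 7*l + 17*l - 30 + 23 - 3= -225*d^2 - 95*d + 32*l^3 + l^2*(88*d + 36) + l*(-360*d^2 - 97*d - 6) - 10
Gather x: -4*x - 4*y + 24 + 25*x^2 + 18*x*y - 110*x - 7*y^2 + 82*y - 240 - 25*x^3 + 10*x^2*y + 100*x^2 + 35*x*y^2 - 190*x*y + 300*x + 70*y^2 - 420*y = -25*x^3 + x^2*(10*y + 125) + x*(35*y^2 - 172*y + 186) + 63*y^2 - 342*y - 216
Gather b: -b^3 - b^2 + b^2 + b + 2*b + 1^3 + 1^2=-b^3 + 3*b + 2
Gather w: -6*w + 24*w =18*w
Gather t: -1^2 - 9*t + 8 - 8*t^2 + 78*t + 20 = -8*t^2 + 69*t + 27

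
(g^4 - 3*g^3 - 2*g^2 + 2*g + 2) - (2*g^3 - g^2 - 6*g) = g^4 - 5*g^3 - g^2 + 8*g + 2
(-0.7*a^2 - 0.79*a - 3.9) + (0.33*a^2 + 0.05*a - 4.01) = -0.37*a^2 - 0.74*a - 7.91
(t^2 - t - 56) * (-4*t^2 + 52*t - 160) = -4*t^4 + 56*t^3 + 12*t^2 - 2752*t + 8960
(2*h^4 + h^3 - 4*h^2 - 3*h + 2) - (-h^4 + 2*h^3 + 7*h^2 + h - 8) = 3*h^4 - h^3 - 11*h^2 - 4*h + 10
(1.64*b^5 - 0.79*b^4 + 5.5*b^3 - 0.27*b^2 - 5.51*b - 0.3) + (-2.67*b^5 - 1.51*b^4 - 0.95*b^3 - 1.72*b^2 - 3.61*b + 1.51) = -1.03*b^5 - 2.3*b^4 + 4.55*b^3 - 1.99*b^2 - 9.12*b + 1.21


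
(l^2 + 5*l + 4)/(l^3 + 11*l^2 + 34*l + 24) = 1/(l + 6)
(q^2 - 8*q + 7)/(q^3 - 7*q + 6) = (q - 7)/(q^2 + q - 6)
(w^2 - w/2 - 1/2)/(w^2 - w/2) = (2*w^2 - w - 1)/(w*(2*w - 1))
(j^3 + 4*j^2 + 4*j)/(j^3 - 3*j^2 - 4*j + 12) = j*(j + 2)/(j^2 - 5*j + 6)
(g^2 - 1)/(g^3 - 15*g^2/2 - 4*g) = 2*(1 - g^2)/(g*(-2*g^2 + 15*g + 8))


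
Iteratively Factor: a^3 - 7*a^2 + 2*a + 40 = (a - 5)*(a^2 - 2*a - 8) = (a - 5)*(a + 2)*(a - 4)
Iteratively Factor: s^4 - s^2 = (s + 1)*(s^3 - s^2) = s*(s + 1)*(s^2 - s) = s*(s - 1)*(s + 1)*(s)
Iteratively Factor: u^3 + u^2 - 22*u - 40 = (u - 5)*(u^2 + 6*u + 8) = (u - 5)*(u + 2)*(u + 4)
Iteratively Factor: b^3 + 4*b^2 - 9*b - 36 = (b - 3)*(b^2 + 7*b + 12) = (b - 3)*(b + 4)*(b + 3)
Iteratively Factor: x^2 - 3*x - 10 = (x - 5)*(x + 2)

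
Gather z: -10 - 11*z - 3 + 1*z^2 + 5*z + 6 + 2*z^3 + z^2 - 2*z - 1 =2*z^3 + 2*z^2 - 8*z - 8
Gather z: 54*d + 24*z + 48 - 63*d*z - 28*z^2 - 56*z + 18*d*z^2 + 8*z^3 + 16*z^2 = 54*d + 8*z^3 + z^2*(18*d - 12) + z*(-63*d - 32) + 48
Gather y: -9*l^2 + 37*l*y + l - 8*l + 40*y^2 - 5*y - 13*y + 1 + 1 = -9*l^2 - 7*l + 40*y^2 + y*(37*l - 18) + 2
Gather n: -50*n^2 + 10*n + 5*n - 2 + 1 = -50*n^2 + 15*n - 1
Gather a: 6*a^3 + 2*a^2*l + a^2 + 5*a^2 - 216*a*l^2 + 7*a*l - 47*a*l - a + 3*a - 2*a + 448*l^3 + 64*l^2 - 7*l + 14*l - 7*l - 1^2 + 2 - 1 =6*a^3 + a^2*(2*l + 6) + a*(-216*l^2 - 40*l) + 448*l^3 + 64*l^2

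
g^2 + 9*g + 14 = (g + 2)*(g + 7)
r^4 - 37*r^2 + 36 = (r - 6)*(r - 1)*(r + 1)*(r + 6)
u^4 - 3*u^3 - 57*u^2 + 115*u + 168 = (u - 8)*(u - 3)*(u + 1)*(u + 7)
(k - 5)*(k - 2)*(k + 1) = k^3 - 6*k^2 + 3*k + 10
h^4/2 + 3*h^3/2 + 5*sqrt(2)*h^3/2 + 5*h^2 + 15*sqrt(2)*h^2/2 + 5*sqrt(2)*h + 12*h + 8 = (h/2 + 1/2)*(h + 2)*(h + sqrt(2))*(h + 4*sqrt(2))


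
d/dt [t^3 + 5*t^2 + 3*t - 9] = 3*t^2 + 10*t + 3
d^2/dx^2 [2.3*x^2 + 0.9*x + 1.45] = 4.60000000000000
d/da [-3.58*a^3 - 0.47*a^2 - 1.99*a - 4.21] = -10.74*a^2 - 0.94*a - 1.99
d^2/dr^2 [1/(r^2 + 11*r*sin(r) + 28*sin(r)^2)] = ((r^2 + 11*r*sin(r) + 28*sin(r)^2)*(11*r*sin(r) + 112*sin(r)^2 - 22*cos(r) - 58) + 2*(11*r*cos(r) + 2*r + 11*sin(r) + 28*sin(2*r))^2)/((r + 4*sin(r))^3*(r + 7*sin(r))^3)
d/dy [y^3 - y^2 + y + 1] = 3*y^2 - 2*y + 1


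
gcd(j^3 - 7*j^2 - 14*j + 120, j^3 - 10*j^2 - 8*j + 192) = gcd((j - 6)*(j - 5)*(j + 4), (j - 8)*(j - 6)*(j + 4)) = j^2 - 2*j - 24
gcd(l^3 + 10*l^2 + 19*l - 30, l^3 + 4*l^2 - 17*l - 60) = l + 5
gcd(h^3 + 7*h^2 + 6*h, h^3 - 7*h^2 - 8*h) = h^2 + h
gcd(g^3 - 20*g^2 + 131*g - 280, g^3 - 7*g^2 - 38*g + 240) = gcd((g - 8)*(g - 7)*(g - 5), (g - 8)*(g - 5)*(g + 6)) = g^2 - 13*g + 40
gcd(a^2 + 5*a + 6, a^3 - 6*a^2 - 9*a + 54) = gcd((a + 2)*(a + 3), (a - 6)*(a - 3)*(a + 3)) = a + 3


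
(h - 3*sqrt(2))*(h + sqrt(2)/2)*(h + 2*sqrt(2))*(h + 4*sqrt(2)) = h^4 + 7*sqrt(2)*h^3/2 - 17*h^2 - 58*sqrt(2)*h - 48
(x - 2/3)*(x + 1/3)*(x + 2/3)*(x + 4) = x^4 + 13*x^3/3 + 8*x^2/9 - 52*x/27 - 16/27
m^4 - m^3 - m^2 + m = m*(m - 1)^2*(m + 1)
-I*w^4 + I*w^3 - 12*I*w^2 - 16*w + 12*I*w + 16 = (w - 2*I)^2*(w + 4*I)*(-I*w + I)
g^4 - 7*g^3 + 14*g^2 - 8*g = g*(g - 4)*(g - 2)*(g - 1)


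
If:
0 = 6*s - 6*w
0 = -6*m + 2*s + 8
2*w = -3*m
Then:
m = 8/9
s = -4/3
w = -4/3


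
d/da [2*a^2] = 4*a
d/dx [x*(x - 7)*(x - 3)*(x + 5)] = 4*x^3 - 15*x^2 - 58*x + 105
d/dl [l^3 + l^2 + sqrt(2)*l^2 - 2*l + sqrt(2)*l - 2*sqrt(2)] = 3*l^2 + 2*l + 2*sqrt(2)*l - 2 + sqrt(2)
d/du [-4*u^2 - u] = -8*u - 1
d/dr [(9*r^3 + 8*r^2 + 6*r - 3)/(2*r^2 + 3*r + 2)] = (18*r^4 + 54*r^3 + 66*r^2 + 44*r + 21)/(4*r^4 + 12*r^3 + 17*r^2 + 12*r + 4)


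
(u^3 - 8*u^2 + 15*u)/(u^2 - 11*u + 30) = u*(u - 3)/(u - 6)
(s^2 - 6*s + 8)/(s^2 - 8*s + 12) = (s - 4)/(s - 6)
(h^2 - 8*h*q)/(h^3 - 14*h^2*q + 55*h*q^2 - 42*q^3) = h*(h - 8*q)/(h^3 - 14*h^2*q + 55*h*q^2 - 42*q^3)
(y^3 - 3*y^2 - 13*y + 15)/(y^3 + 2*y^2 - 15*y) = (y^3 - 3*y^2 - 13*y + 15)/(y*(y^2 + 2*y - 15))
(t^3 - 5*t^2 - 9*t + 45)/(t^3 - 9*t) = (t - 5)/t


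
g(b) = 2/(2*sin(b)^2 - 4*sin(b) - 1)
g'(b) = 2*(-4*sin(b)*cos(b) + 4*cos(b))/(2*sin(b)^2 - 4*sin(b) - 1)^2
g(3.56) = 2.09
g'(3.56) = -11.26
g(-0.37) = 2.82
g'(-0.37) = 20.26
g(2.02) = -0.67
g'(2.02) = -0.04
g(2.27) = -0.69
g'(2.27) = -0.14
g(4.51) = 0.41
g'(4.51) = -0.14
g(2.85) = -1.01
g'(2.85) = -1.39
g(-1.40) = 0.41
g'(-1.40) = 0.11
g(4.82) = 0.40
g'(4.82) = 0.07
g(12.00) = 1.16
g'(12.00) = 3.50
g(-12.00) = -0.78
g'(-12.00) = 0.47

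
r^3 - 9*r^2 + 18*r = r*(r - 6)*(r - 3)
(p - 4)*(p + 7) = p^2 + 3*p - 28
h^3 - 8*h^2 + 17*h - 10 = (h - 5)*(h - 2)*(h - 1)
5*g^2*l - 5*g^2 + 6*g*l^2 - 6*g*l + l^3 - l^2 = (g + l)*(5*g + l)*(l - 1)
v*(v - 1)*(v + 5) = v^3 + 4*v^2 - 5*v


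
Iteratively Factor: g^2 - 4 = (g + 2)*(g - 2)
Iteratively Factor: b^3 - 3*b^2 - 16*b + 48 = (b - 4)*(b^2 + b - 12) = (b - 4)*(b - 3)*(b + 4)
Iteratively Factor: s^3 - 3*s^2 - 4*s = (s)*(s^2 - 3*s - 4) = s*(s + 1)*(s - 4)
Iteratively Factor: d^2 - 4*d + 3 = (d - 1)*(d - 3)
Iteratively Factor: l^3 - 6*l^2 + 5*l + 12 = (l - 4)*(l^2 - 2*l - 3) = (l - 4)*(l - 3)*(l + 1)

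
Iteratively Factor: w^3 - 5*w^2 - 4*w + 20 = (w - 2)*(w^2 - 3*w - 10) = (w - 2)*(w + 2)*(w - 5)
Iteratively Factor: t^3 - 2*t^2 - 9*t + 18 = (t - 3)*(t^2 + t - 6) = (t - 3)*(t - 2)*(t + 3)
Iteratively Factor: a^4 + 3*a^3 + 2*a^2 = (a + 2)*(a^3 + a^2) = (a + 1)*(a + 2)*(a^2) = a*(a + 1)*(a + 2)*(a)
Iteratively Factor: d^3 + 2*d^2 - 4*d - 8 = (d - 2)*(d^2 + 4*d + 4) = (d - 2)*(d + 2)*(d + 2)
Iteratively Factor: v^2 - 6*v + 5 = (v - 5)*(v - 1)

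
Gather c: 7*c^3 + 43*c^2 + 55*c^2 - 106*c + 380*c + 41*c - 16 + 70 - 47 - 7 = 7*c^3 + 98*c^2 + 315*c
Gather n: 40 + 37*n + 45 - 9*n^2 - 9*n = -9*n^2 + 28*n + 85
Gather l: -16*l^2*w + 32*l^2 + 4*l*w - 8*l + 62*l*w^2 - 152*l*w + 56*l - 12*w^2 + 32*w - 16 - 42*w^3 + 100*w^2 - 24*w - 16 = l^2*(32 - 16*w) + l*(62*w^2 - 148*w + 48) - 42*w^3 + 88*w^2 + 8*w - 32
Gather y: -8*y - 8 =-8*y - 8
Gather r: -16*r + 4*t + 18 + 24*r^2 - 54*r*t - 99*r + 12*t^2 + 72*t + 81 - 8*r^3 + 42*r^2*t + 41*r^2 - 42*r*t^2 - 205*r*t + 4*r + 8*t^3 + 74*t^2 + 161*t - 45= -8*r^3 + r^2*(42*t + 65) + r*(-42*t^2 - 259*t - 111) + 8*t^3 + 86*t^2 + 237*t + 54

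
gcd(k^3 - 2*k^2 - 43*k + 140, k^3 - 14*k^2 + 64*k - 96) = k - 4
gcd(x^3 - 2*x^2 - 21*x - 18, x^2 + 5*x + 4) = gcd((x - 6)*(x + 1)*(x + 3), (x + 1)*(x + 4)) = x + 1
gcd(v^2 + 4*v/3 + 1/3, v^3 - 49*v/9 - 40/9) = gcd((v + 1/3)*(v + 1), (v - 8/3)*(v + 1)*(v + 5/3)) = v + 1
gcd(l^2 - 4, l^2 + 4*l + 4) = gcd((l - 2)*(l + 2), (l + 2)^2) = l + 2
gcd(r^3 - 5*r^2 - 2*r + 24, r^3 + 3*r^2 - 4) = r + 2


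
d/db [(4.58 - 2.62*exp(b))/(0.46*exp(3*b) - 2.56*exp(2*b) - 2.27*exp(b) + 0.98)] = (2.4104*exp(3*b) - 13.0276*exp(2*b) + 23.4496*exp(b) + 7.829)*exp(b)/(0.2116*exp(6*b) - 2.3552*exp(5*b) + 4.4652*exp(4*b) + 12.524*exp(3*b) + 0.1353*exp(2*b) - 4.4492*exp(b) + 0.9604)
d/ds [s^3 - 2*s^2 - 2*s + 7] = 3*s^2 - 4*s - 2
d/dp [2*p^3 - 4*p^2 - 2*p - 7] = 6*p^2 - 8*p - 2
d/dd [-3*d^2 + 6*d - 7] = 6 - 6*d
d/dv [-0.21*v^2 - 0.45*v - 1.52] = -0.42*v - 0.45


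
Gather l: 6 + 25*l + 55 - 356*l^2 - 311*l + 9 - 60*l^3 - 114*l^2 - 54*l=-60*l^3 - 470*l^2 - 340*l + 70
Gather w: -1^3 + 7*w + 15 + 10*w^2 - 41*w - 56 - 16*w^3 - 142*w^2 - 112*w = -16*w^3 - 132*w^2 - 146*w - 42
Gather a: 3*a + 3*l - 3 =3*a + 3*l - 3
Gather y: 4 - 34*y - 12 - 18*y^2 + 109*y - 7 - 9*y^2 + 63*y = -27*y^2 + 138*y - 15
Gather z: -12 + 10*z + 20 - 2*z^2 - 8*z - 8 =-2*z^2 + 2*z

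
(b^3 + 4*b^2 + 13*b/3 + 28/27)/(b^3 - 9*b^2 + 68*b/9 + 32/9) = (9*b^2 + 33*b + 28)/(3*(3*b^2 - 28*b + 32))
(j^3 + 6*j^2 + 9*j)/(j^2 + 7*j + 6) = j*(j^2 + 6*j + 9)/(j^2 + 7*j + 6)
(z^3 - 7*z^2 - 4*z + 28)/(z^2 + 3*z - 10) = (z^2 - 5*z - 14)/(z + 5)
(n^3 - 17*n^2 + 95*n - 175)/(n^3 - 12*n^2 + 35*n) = (n - 5)/n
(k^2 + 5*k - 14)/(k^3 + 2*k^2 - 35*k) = (k - 2)/(k*(k - 5))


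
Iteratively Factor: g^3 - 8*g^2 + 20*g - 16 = (g - 2)*(g^2 - 6*g + 8) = (g - 2)^2*(g - 4)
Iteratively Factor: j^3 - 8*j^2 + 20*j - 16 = (j - 2)*(j^2 - 6*j + 8) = (j - 4)*(j - 2)*(j - 2)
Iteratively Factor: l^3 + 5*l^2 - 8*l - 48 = (l - 3)*(l^2 + 8*l + 16) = (l - 3)*(l + 4)*(l + 4)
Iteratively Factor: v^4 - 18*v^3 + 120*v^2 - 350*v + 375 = (v - 5)*(v^3 - 13*v^2 + 55*v - 75) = (v - 5)^2*(v^2 - 8*v + 15) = (v - 5)^2*(v - 3)*(v - 5)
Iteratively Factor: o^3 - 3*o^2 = (o)*(o^2 - 3*o) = o*(o - 3)*(o)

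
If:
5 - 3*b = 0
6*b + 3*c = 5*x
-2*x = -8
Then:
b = 5/3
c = 10/3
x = 4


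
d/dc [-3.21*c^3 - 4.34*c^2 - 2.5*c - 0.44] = -9.63*c^2 - 8.68*c - 2.5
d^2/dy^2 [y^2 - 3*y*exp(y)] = -3*y*exp(y) - 6*exp(y) + 2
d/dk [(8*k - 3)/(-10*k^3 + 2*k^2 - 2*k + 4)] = (-40*k^3 + 8*k^2 - 8*k + (8*k - 3)*(15*k^2 - 2*k + 1) + 16)/(2*(5*k^3 - k^2 + k - 2)^2)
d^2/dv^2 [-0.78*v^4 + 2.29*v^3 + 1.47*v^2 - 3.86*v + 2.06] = -9.36*v^2 + 13.74*v + 2.94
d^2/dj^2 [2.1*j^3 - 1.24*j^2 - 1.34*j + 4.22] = 12.6*j - 2.48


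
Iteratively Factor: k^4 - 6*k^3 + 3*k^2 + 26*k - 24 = (k - 4)*(k^3 - 2*k^2 - 5*k + 6) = (k - 4)*(k + 2)*(k^2 - 4*k + 3) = (k - 4)*(k - 3)*(k + 2)*(k - 1)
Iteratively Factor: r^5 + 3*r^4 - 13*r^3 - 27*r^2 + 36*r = (r + 3)*(r^4 - 13*r^2 + 12*r) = (r - 1)*(r + 3)*(r^3 + r^2 - 12*r) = (r - 3)*(r - 1)*(r + 3)*(r^2 + 4*r) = r*(r - 3)*(r - 1)*(r + 3)*(r + 4)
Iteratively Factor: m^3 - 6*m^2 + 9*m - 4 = (m - 1)*(m^2 - 5*m + 4) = (m - 1)^2*(m - 4)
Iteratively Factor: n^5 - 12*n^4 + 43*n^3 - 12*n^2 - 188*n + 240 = (n - 3)*(n^4 - 9*n^3 + 16*n^2 + 36*n - 80) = (n - 5)*(n - 3)*(n^3 - 4*n^2 - 4*n + 16) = (n - 5)*(n - 3)*(n + 2)*(n^2 - 6*n + 8) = (n - 5)*(n - 4)*(n - 3)*(n + 2)*(n - 2)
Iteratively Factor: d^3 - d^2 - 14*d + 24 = (d - 3)*(d^2 + 2*d - 8) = (d - 3)*(d - 2)*(d + 4)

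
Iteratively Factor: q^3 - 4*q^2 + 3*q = (q - 3)*(q^2 - q) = (q - 3)*(q - 1)*(q)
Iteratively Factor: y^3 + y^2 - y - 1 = (y + 1)*(y^2 - 1) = (y - 1)*(y + 1)*(y + 1)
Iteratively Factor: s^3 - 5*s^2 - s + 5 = (s - 1)*(s^2 - 4*s - 5) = (s - 5)*(s - 1)*(s + 1)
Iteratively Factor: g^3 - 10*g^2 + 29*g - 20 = (g - 1)*(g^2 - 9*g + 20) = (g - 5)*(g - 1)*(g - 4)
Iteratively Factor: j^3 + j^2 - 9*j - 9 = (j - 3)*(j^2 + 4*j + 3) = (j - 3)*(j + 3)*(j + 1)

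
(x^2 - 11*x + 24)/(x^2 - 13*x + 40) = (x - 3)/(x - 5)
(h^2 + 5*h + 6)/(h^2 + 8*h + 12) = (h + 3)/(h + 6)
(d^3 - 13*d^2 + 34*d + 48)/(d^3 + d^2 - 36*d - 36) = (d - 8)/(d + 6)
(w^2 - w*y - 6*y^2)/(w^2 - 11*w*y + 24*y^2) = (-w - 2*y)/(-w + 8*y)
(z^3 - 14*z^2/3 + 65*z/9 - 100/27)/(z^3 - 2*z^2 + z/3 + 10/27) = (9*z^2 - 27*z + 20)/(9*z^2 - 3*z - 2)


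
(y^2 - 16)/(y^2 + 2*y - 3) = (y^2 - 16)/(y^2 + 2*y - 3)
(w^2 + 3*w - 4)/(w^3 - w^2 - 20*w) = (w - 1)/(w*(w - 5))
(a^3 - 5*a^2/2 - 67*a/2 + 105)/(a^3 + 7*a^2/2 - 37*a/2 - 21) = (a - 5)/(a + 1)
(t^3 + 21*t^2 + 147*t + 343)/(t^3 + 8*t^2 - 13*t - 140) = (t^2 + 14*t + 49)/(t^2 + t - 20)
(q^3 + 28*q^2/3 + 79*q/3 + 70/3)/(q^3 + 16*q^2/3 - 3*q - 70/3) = (q + 2)/(q - 2)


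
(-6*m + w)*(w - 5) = -6*m*w + 30*m + w^2 - 5*w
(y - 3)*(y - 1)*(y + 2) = y^3 - 2*y^2 - 5*y + 6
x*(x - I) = x^2 - I*x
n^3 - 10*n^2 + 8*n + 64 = (n - 8)*(n - 4)*(n + 2)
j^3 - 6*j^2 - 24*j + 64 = (j - 8)*(j - 2)*(j + 4)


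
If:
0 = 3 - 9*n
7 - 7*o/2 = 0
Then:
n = 1/3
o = 2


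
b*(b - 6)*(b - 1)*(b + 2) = b^4 - 5*b^3 - 8*b^2 + 12*b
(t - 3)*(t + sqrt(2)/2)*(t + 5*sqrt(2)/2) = t^3 - 3*t^2 + 3*sqrt(2)*t^2 - 9*sqrt(2)*t + 5*t/2 - 15/2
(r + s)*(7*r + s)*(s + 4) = 7*r^2*s + 28*r^2 + 8*r*s^2 + 32*r*s + s^3 + 4*s^2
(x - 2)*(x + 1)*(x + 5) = x^3 + 4*x^2 - 7*x - 10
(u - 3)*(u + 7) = u^2 + 4*u - 21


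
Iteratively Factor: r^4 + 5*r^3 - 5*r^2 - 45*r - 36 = (r - 3)*(r^3 + 8*r^2 + 19*r + 12) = (r - 3)*(r + 3)*(r^2 + 5*r + 4) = (r - 3)*(r + 3)*(r + 4)*(r + 1)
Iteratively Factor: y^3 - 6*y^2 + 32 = (y - 4)*(y^2 - 2*y - 8) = (y - 4)^2*(y + 2)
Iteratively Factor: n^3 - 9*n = (n - 3)*(n^2 + 3*n) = n*(n - 3)*(n + 3)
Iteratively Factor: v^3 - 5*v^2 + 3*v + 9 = (v - 3)*(v^2 - 2*v - 3) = (v - 3)^2*(v + 1)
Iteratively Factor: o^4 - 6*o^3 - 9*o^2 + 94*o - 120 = (o - 3)*(o^3 - 3*o^2 - 18*o + 40) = (o - 3)*(o + 4)*(o^2 - 7*o + 10) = (o - 3)*(o - 2)*(o + 4)*(o - 5)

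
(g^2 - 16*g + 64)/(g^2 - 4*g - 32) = (g - 8)/(g + 4)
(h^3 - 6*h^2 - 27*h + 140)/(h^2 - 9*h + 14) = (h^2 + h - 20)/(h - 2)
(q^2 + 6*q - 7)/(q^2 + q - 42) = (q - 1)/(q - 6)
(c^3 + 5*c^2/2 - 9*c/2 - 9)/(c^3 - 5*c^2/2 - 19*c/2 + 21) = (2*c + 3)/(2*c - 7)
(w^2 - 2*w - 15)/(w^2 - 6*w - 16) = (-w^2 + 2*w + 15)/(-w^2 + 6*w + 16)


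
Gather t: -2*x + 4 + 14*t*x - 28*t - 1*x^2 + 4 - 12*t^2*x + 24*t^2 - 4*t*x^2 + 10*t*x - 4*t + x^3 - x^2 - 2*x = t^2*(24 - 12*x) + t*(-4*x^2 + 24*x - 32) + x^3 - 2*x^2 - 4*x + 8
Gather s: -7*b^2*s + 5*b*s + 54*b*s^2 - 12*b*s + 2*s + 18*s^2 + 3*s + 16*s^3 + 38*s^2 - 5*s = 16*s^3 + s^2*(54*b + 56) + s*(-7*b^2 - 7*b)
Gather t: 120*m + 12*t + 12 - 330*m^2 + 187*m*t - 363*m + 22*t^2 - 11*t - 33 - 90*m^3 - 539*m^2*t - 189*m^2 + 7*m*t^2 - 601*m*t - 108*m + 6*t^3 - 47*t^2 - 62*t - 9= -90*m^3 - 519*m^2 - 351*m + 6*t^3 + t^2*(7*m - 25) + t*(-539*m^2 - 414*m - 61) - 30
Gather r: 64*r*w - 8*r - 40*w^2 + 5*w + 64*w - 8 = r*(64*w - 8) - 40*w^2 + 69*w - 8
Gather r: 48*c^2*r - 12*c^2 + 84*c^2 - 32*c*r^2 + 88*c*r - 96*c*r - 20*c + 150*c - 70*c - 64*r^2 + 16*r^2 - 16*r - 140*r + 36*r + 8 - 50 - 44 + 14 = 72*c^2 + 60*c + r^2*(-32*c - 48) + r*(48*c^2 - 8*c - 120) - 72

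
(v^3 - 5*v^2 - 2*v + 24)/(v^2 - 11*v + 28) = (v^2 - v - 6)/(v - 7)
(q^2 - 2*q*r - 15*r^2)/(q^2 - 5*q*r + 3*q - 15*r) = (q + 3*r)/(q + 3)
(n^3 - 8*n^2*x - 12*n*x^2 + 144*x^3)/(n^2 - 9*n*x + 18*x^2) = (-n^2 + 2*n*x + 24*x^2)/(-n + 3*x)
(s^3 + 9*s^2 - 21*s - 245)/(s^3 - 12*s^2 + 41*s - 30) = (s^2 + 14*s + 49)/(s^2 - 7*s + 6)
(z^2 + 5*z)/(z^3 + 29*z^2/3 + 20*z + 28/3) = 3*z*(z + 5)/(3*z^3 + 29*z^2 + 60*z + 28)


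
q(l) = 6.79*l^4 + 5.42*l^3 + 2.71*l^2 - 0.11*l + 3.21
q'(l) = 27.16*l^3 + 16.26*l^2 + 5.42*l - 0.11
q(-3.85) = 1226.31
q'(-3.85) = -1329.89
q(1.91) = 141.02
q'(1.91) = 258.81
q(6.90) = 17302.97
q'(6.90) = 9733.73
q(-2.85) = 348.04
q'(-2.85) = -512.22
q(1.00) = 18.02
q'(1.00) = 48.73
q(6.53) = 13973.11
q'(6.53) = 8291.19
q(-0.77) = 4.81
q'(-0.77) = -7.04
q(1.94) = 148.95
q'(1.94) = 269.91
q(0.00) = 3.21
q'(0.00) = -0.11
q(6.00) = 10070.67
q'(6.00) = 6484.33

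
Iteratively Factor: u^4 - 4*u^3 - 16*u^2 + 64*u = (u)*(u^3 - 4*u^2 - 16*u + 64) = u*(u + 4)*(u^2 - 8*u + 16) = u*(u - 4)*(u + 4)*(u - 4)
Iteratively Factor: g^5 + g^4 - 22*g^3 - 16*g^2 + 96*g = (g + 4)*(g^4 - 3*g^3 - 10*g^2 + 24*g) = (g - 2)*(g + 4)*(g^3 - g^2 - 12*g) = (g - 4)*(g - 2)*(g + 4)*(g^2 + 3*g) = (g - 4)*(g - 2)*(g + 3)*(g + 4)*(g)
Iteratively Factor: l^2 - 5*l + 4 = (l - 1)*(l - 4)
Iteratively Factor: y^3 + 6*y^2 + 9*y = (y)*(y^2 + 6*y + 9) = y*(y + 3)*(y + 3)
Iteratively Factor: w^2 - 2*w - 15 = (w + 3)*(w - 5)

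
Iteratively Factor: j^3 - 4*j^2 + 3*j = (j - 3)*(j^2 - j) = j*(j - 3)*(j - 1)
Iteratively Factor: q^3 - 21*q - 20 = (q - 5)*(q^2 + 5*q + 4) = (q - 5)*(q + 4)*(q + 1)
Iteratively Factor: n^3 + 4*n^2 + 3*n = (n)*(n^2 + 4*n + 3) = n*(n + 1)*(n + 3)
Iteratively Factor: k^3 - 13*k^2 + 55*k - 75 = (k - 3)*(k^2 - 10*k + 25) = (k - 5)*(k - 3)*(k - 5)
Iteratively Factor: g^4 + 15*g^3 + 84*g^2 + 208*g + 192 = (g + 4)*(g^3 + 11*g^2 + 40*g + 48) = (g + 4)^2*(g^2 + 7*g + 12) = (g + 4)^3*(g + 3)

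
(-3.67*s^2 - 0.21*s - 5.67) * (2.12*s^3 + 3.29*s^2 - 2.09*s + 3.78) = -7.7804*s^5 - 12.5195*s^4 - 5.041*s^3 - 32.088*s^2 + 11.0565*s - 21.4326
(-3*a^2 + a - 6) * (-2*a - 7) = 6*a^3 + 19*a^2 + 5*a + 42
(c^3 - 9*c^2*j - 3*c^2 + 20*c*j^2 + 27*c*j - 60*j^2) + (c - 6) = c^3 - 9*c^2*j - 3*c^2 + 20*c*j^2 + 27*c*j + c - 60*j^2 - 6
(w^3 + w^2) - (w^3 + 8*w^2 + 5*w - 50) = -7*w^2 - 5*w + 50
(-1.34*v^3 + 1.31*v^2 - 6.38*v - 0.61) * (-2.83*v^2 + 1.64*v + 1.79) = 3.7922*v^5 - 5.9049*v^4 + 17.8052*v^3 - 6.392*v^2 - 12.4206*v - 1.0919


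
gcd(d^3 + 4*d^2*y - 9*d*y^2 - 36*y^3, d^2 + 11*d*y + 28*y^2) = d + 4*y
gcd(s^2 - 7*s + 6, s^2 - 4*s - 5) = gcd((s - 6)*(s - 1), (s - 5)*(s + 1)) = 1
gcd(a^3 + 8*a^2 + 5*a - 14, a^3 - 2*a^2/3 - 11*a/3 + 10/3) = a^2 + a - 2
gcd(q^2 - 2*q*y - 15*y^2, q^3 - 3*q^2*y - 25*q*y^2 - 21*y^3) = q + 3*y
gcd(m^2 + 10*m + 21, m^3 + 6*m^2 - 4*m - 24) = 1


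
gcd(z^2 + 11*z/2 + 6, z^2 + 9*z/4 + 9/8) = z + 3/2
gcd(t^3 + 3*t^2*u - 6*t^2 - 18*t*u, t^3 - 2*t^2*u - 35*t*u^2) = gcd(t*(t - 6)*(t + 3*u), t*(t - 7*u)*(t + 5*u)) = t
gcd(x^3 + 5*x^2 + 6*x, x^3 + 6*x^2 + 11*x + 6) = x^2 + 5*x + 6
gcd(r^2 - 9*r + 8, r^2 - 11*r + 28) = 1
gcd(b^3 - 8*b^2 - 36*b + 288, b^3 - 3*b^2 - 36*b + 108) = b^2 - 36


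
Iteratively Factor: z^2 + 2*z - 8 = (z - 2)*(z + 4)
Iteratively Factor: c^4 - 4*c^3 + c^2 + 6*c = (c)*(c^3 - 4*c^2 + c + 6) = c*(c - 3)*(c^2 - c - 2) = c*(c - 3)*(c + 1)*(c - 2)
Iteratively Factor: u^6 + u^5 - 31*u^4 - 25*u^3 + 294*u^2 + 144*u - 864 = (u - 4)*(u^5 + 5*u^4 - 11*u^3 - 69*u^2 + 18*u + 216) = (u - 4)*(u - 2)*(u^4 + 7*u^3 + 3*u^2 - 63*u - 108) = (u - 4)*(u - 3)*(u - 2)*(u^3 + 10*u^2 + 33*u + 36) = (u - 4)*(u - 3)*(u - 2)*(u + 3)*(u^2 + 7*u + 12) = (u - 4)*(u - 3)*(u - 2)*(u + 3)*(u + 4)*(u + 3)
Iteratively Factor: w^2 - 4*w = (w)*(w - 4)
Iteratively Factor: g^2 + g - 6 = (g + 3)*(g - 2)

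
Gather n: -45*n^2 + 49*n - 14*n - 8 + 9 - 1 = -45*n^2 + 35*n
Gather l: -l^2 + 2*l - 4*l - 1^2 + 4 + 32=-l^2 - 2*l + 35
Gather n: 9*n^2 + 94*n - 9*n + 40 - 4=9*n^2 + 85*n + 36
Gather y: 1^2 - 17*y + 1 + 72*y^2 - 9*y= 72*y^2 - 26*y + 2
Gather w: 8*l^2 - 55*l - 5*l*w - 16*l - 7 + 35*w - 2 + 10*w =8*l^2 - 71*l + w*(45 - 5*l) - 9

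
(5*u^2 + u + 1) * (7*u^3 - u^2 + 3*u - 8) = 35*u^5 + 2*u^4 + 21*u^3 - 38*u^2 - 5*u - 8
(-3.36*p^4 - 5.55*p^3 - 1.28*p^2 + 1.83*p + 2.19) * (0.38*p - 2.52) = -1.2768*p^5 + 6.3582*p^4 + 13.4996*p^3 + 3.921*p^2 - 3.7794*p - 5.5188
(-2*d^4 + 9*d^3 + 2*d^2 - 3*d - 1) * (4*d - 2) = -8*d^5 + 40*d^4 - 10*d^3 - 16*d^2 + 2*d + 2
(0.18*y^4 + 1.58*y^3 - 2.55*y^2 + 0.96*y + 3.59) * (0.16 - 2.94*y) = -0.5292*y^5 - 4.6164*y^4 + 7.7498*y^3 - 3.2304*y^2 - 10.401*y + 0.5744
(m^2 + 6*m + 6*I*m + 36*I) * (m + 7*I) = m^3 + 6*m^2 + 13*I*m^2 - 42*m + 78*I*m - 252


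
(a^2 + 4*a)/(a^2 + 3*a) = (a + 4)/(a + 3)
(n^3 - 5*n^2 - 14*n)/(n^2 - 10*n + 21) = n*(n + 2)/(n - 3)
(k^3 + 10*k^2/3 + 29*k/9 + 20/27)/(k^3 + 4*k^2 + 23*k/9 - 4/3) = (9*k^2 + 18*k + 5)/(3*(3*k^2 + 8*k - 3))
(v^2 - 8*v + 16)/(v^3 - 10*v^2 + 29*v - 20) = (v - 4)/(v^2 - 6*v + 5)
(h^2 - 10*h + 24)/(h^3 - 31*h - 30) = (h - 4)/(h^2 + 6*h + 5)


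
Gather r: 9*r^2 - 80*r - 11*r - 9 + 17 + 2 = 9*r^2 - 91*r + 10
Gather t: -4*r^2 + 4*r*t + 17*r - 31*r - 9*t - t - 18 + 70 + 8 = -4*r^2 - 14*r + t*(4*r - 10) + 60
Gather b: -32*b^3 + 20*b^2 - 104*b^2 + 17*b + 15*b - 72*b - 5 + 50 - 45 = -32*b^3 - 84*b^2 - 40*b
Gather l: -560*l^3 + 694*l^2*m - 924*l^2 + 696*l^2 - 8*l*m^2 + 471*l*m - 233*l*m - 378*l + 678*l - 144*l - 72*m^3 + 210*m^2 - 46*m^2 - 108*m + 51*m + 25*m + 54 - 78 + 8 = -560*l^3 + l^2*(694*m - 228) + l*(-8*m^2 + 238*m + 156) - 72*m^3 + 164*m^2 - 32*m - 16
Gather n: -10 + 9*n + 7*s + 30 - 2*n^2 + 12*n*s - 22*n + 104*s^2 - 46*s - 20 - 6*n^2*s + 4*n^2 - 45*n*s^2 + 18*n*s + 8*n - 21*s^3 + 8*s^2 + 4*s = n^2*(2 - 6*s) + n*(-45*s^2 + 30*s - 5) - 21*s^3 + 112*s^2 - 35*s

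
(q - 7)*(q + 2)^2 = q^3 - 3*q^2 - 24*q - 28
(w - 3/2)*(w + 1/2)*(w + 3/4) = w^3 - w^2/4 - 3*w/2 - 9/16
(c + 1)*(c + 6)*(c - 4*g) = c^3 - 4*c^2*g + 7*c^2 - 28*c*g + 6*c - 24*g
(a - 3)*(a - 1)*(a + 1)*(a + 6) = a^4 + 3*a^3 - 19*a^2 - 3*a + 18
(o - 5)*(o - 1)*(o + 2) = o^3 - 4*o^2 - 7*o + 10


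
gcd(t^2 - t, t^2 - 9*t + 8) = t - 1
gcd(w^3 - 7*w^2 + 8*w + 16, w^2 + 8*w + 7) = w + 1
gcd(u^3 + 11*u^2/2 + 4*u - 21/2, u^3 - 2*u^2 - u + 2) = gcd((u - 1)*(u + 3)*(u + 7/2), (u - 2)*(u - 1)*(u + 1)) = u - 1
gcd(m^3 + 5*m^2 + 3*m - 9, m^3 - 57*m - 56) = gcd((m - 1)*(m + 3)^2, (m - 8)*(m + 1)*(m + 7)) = 1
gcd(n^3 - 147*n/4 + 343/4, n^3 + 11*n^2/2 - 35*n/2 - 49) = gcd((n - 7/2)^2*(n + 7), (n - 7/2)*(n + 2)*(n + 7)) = n^2 + 7*n/2 - 49/2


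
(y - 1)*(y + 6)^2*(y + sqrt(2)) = y^4 + sqrt(2)*y^3 + 11*y^3 + 11*sqrt(2)*y^2 + 24*y^2 - 36*y + 24*sqrt(2)*y - 36*sqrt(2)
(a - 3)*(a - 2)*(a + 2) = a^3 - 3*a^2 - 4*a + 12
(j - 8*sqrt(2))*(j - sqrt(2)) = j^2 - 9*sqrt(2)*j + 16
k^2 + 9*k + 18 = (k + 3)*(k + 6)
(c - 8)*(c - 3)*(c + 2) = c^3 - 9*c^2 + 2*c + 48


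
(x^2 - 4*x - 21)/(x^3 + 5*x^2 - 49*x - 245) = (x + 3)/(x^2 + 12*x + 35)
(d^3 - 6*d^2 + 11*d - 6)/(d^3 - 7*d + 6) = (d - 3)/(d + 3)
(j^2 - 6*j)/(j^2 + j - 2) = j*(j - 6)/(j^2 + j - 2)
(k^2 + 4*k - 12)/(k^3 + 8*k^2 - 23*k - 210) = (k - 2)/(k^2 + 2*k - 35)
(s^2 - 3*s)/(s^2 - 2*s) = (s - 3)/(s - 2)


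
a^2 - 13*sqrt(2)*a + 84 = (a - 7*sqrt(2))*(a - 6*sqrt(2))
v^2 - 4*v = v*(v - 4)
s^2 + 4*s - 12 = (s - 2)*(s + 6)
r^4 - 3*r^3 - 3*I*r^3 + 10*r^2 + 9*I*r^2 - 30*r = r*(r - 3)*(r - 5*I)*(r + 2*I)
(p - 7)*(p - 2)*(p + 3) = p^3 - 6*p^2 - 13*p + 42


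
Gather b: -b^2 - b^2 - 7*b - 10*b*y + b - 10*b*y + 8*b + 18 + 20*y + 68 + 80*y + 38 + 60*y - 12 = -2*b^2 + b*(2 - 20*y) + 160*y + 112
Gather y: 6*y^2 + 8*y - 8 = 6*y^2 + 8*y - 8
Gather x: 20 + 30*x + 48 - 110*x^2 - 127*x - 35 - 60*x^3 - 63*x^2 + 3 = -60*x^3 - 173*x^2 - 97*x + 36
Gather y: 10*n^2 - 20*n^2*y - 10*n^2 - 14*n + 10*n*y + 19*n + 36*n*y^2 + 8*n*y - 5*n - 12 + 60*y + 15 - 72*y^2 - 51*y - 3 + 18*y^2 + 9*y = y^2*(36*n - 54) + y*(-20*n^2 + 18*n + 18)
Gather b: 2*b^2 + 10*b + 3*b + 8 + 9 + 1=2*b^2 + 13*b + 18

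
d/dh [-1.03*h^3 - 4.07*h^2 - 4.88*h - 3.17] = -3.09*h^2 - 8.14*h - 4.88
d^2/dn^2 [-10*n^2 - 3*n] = -20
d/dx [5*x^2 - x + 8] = 10*x - 1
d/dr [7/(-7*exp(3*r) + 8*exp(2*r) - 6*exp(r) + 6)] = (147*exp(2*r) - 112*exp(r) + 42)*exp(r)/(7*exp(3*r) - 8*exp(2*r) + 6*exp(r) - 6)^2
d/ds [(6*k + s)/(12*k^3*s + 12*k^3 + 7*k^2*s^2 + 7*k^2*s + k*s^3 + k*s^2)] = (12*k^2*s + 12*k^2 + 7*k*s^2 + 7*k*s + s^3 + s^2 - (6*k + s)*(12*k^2 + 14*k*s + 7*k + 3*s^2 + 2*s))/(k*(12*k^2*s + 12*k^2 + 7*k*s^2 + 7*k*s + s^3 + s^2)^2)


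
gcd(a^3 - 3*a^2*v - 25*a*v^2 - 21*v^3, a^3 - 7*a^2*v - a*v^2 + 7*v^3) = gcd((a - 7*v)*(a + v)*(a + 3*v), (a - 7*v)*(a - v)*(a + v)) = -a^2 + 6*a*v + 7*v^2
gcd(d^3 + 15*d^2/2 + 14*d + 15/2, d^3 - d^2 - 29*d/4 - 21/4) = d^2 + 5*d/2 + 3/2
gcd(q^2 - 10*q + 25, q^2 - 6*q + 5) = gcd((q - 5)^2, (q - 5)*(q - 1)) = q - 5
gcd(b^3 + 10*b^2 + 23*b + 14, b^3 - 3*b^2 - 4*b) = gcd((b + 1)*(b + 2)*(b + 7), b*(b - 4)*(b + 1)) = b + 1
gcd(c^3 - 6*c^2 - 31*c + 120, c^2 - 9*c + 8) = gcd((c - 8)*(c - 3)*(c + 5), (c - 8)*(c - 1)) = c - 8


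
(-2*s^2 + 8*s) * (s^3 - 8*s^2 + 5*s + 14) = -2*s^5 + 24*s^4 - 74*s^3 + 12*s^2 + 112*s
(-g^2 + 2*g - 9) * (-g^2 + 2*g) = g^4 - 4*g^3 + 13*g^2 - 18*g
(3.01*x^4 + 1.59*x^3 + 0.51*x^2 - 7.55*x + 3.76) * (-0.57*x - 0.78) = -1.7157*x^5 - 3.2541*x^4 - 1.5309*x^3 + 3.9057*x^2 + 3.7458*x - 2.9328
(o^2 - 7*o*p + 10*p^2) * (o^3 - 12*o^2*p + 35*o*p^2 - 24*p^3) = o^5 - 19*o^4*p + 129*o^3*p^2 - 389*o^2*p^3 + 518*o*p^4 - 240*p^5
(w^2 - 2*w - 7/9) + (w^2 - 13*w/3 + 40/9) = 2*w^2 - 19*w/3 + 11/3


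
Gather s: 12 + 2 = 14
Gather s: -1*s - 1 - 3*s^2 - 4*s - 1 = -3*s^2 - 5*s - 2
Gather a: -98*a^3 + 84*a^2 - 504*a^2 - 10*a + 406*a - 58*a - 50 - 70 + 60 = -98*a^3 - 420*a^2 + 338*a - 60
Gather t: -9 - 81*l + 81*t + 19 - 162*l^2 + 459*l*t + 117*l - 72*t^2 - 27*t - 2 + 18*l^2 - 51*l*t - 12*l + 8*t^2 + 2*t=-144*l^2 + 24*l - 64*t^2 + t*(408*l + 56) + 8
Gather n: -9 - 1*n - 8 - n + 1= -2*n - 16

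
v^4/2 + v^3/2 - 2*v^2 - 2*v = v*(v/2 + 1/2)*(v - 2)*(v + 2)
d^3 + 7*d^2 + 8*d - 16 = (d - 1)*(d + 4)^2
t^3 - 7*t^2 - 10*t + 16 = (t - 8)*(t - 1)*(t + 2)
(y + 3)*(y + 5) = y^2 + 8*y + 15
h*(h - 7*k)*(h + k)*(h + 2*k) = h^4 - 4*h^3*k - 19*h^2*k^2 - 14*h*k^3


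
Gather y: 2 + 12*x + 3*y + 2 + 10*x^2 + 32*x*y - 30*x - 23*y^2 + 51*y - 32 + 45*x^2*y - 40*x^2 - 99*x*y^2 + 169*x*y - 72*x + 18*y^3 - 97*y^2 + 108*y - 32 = -30*x^2 - 90*x + 18*y^3 + y^2*(-99*x - 120) + y*(45*x^2 + 201*x + 162) - 60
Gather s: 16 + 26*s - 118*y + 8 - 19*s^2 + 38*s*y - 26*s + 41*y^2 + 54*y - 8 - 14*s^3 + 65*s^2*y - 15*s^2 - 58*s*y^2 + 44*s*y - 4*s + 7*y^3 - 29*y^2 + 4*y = -14*s^3 + s^2*(65*y - 34) + s*(-58*y^2 + 82*y - 4) + 7*y^3 + 12*y^2 - 60*y + 16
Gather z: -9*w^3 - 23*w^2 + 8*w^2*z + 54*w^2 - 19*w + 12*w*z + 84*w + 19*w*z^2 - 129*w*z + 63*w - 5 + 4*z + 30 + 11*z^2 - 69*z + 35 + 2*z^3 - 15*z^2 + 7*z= -9*w^3 + 31*w^2 + 128*w + 2*z^3 + z^2*(19*w - 4) + z*(8*w^2 - 117*w - 58) + 60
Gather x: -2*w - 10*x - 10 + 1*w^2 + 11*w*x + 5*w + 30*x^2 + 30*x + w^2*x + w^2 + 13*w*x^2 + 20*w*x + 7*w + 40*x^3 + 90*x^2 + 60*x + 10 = 2*w^2 + 10*w + 40*x^3 + x^2*(13*w + 120) + x*(w^2 + 31*w + 80)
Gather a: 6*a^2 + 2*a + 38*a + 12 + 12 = 6*a^2 + 40*a + 24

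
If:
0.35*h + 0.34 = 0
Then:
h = -0.97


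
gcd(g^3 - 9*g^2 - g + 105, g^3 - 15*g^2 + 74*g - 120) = g - 5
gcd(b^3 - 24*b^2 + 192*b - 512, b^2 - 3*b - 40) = b - 8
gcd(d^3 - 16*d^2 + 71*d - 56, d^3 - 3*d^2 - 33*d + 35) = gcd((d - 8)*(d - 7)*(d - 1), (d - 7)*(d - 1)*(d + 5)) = d^2 - 8*d + 7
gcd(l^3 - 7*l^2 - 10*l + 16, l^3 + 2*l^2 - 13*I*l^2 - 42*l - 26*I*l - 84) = l + 2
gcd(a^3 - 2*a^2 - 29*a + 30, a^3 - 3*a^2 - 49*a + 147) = 1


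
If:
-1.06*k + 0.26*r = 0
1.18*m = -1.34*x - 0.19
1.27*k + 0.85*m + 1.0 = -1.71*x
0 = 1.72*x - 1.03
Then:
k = -1.03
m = -0.84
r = -4.20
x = 0.60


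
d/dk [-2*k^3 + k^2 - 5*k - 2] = -6*k^2 + 2*k - 5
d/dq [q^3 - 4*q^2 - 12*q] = 3*q^2 - 8*q - 12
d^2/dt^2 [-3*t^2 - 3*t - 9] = -6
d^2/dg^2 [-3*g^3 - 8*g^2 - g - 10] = -18*g - 16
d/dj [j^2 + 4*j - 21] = 2*j + 4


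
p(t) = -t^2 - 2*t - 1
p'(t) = -2*t - 2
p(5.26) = -39.19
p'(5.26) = -12.52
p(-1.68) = -0.46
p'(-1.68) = 1.36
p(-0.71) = -0.08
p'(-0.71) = -0.58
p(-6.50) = -30.25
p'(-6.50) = 11.00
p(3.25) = -18.06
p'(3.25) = -8.50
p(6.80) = -60.84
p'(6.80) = -15.60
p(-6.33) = -28.41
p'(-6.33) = 10.66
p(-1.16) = -0.03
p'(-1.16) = 0.32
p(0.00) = -1.00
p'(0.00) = -2.00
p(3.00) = -16.00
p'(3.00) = -8.00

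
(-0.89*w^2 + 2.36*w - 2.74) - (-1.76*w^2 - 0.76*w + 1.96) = 0.87*w^2 + 3.12*w - 4.7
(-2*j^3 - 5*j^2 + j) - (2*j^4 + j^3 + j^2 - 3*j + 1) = -2*j^4 - 3*j^3 - 6*j^2 + 4*j - 1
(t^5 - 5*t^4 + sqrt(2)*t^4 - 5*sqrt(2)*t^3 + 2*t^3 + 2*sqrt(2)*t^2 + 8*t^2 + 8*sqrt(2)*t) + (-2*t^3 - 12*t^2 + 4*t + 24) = t^5 - 5*t^4 + sqrt(2)*t^4 - 5*sqrt(2)*t^3 - 4*t^2 + 2*sqrt(2)*t^2 + 4*t + 8*sqrt(2)*t + 24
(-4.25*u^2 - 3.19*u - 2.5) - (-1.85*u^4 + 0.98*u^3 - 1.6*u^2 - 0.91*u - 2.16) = 1.85*u^4 - 0.98*u^3 - 2.65*u^2 - 2.28*u - 0.34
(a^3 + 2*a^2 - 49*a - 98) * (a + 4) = a^4 + 6*a^3 - 41*a^2 - 294*a - 392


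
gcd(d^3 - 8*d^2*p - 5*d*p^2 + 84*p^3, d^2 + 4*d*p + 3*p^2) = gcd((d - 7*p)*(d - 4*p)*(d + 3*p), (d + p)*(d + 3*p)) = d + 3*p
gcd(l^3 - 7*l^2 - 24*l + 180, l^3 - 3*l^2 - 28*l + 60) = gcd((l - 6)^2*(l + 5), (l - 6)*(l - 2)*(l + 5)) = l^2 - l - 30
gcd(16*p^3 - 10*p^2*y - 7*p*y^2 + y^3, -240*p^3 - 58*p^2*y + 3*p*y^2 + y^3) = -8*p + y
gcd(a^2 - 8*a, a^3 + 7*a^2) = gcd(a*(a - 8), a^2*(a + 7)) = a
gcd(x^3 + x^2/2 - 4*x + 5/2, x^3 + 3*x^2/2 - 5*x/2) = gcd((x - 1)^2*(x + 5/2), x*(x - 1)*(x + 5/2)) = x^2 + 3*x/2 - 5/2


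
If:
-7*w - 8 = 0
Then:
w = -8/7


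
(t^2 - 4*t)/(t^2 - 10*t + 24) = t/(t - 6)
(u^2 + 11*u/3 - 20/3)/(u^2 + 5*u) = (u - 4/3)/u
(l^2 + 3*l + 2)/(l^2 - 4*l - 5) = (l + 2)/(l - 5)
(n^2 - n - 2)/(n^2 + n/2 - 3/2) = 2*(n^2 - n - 2)/(2*n^2 + n - 3)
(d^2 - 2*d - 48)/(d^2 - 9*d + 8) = (d + 6)/(d - 1)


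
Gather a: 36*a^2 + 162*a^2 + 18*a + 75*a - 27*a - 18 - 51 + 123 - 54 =198*a^2 + 66*a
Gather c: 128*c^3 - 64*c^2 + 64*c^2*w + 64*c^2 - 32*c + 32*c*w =128*c^3 + 64*c^2*w + c*(32*w - 32)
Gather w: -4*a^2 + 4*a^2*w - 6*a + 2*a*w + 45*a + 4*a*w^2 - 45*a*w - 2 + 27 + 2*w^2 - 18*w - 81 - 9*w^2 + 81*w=-4*a^2 + 39*a + w^2*(4*a - 7) + w*(4*a^2 - 43*a + 63) - 56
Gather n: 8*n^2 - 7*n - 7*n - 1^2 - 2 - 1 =8*n^2 - 14*n - 4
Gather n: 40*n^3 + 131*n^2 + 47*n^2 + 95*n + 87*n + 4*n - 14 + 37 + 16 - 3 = 40*n^3 + 178*n^2 + 186*n + 36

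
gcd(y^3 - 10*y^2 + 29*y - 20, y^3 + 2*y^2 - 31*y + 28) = y^2 - 5*y + 4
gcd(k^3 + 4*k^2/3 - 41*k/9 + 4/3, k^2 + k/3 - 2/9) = k - 1/3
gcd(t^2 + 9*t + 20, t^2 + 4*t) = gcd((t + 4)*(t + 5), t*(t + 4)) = t + 4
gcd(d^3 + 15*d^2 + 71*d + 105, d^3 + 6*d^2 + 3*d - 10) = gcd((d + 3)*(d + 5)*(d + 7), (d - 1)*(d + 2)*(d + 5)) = d + 5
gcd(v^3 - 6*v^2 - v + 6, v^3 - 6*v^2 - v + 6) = v^3 - 6*v^2 - v + 6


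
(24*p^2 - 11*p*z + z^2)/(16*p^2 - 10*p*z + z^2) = (-3*p + z)/(-2*p + z)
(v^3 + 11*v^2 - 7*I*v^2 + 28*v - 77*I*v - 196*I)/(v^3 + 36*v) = (v^3 + v^2*(11 - 7*I) + v*(28 - 77*I) - 196*I)/(v^3 + 36*v)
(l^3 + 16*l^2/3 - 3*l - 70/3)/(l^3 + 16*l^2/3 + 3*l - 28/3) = (l^2 + 3*l - 10)/(l^2 + 3*l - 4)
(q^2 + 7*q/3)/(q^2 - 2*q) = (q + 7/3)/(q - 2)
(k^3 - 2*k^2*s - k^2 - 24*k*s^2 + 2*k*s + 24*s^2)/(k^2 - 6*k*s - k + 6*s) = k + 4*s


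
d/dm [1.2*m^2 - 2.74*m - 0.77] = 2.4*m - 2.74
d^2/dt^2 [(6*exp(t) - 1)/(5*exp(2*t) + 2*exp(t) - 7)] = (150*exp(4*t) - 160*exp(3*t) + 1230*exp(2*t) - 60*exp(t) + 280)*exp(t)/(125*exp(6*t) + 150*exp(5*t) - 465*exp(4*t) - 412*exp(3*t) + 651*exp(2*t) + 294*exp(t) - 343)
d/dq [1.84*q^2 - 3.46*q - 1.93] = 3.68*q - 3.46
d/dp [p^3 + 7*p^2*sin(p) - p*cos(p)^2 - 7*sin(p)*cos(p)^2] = 7*p^2*cos(p) + 3*p^2 + 14*p*sin(p) + p*sin(2*p) - 7*cos(p)/4 - cos(2*p)/2 - 21*cos(3*p)/4 - 1/2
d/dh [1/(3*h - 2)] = -3/(3*h - 2)^2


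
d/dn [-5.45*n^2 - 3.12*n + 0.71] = -10.9*n - 3.12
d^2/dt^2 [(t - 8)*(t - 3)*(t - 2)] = 6*t - 26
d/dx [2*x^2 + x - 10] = 4*x + 1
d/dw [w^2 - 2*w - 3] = 2*w - 2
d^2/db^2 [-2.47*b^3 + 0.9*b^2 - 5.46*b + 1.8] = 1.8 - 14.82*b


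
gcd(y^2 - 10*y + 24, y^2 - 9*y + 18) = y - 6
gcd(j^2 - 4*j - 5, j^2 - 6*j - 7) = j + 1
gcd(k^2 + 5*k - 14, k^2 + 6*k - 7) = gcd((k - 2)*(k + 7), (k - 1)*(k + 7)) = k + 7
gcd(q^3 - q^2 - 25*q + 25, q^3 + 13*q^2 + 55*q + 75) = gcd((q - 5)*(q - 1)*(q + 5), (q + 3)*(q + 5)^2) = q + 5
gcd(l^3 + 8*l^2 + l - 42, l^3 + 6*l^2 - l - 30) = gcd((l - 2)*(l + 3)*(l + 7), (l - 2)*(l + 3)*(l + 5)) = l^2 + l - 6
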